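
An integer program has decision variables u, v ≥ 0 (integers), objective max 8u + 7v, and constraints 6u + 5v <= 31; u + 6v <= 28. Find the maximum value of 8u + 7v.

40

(u,v)=(5,0): 6·5+5·0=30≤31, 1·5+6·0=5≤28, objective 40.
(u,v)=(4,1): 6·4+5·1=29≤31, 1·4+6·1=10≤28, objective 39.
Maximum is 40 at (u,v)=(5,0).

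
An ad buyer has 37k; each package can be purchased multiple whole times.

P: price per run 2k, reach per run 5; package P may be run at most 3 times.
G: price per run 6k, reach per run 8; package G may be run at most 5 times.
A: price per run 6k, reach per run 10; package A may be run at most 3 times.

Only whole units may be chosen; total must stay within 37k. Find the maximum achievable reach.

61

P has the best ratio (5/2); taking only P gives at most 3×5 = 15 (stopped by the supply cap of 3).
Mixing does better — 3×P, 2×G, and 3×A: price 36 ≤ 37, reach 3·5 + 2·8 + 3·10 = 61.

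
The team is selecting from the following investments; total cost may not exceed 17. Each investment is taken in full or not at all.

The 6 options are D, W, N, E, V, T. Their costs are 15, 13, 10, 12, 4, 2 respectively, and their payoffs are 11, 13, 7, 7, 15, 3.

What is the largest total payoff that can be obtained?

28

Allowing fractional choices, the relaxed optimum would be about 29.0, but investments are indivisible.
W + V: cost 13 + 4 = 17 ≤ 17, payoff 13 + 15 = 28.
N + V + T: cost 10 + 4 + 2 = 16 ≤ 17, payoff 7 + 15 + 3 = 25.
N + V: cost 10 + 4 = 14 ≤ 17, payoff 7 + 15 = 22.
Best is W and V with total payoff 28.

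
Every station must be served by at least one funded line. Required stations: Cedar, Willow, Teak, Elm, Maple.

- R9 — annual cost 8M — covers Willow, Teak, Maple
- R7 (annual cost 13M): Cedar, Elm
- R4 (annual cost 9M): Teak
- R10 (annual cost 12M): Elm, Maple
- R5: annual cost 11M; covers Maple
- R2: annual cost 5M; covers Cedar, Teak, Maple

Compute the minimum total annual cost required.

21

The greedy cost-per-new-station heuristic would pick R2, R9, and R10 for 25, but a cheaper cover exists.
Choose R9 and R7: together they cover Cedar, Willow, Teak, Elm, Maple — every station.
Total annual cost: 8 + 13 = 21.
No cover costs less than 21.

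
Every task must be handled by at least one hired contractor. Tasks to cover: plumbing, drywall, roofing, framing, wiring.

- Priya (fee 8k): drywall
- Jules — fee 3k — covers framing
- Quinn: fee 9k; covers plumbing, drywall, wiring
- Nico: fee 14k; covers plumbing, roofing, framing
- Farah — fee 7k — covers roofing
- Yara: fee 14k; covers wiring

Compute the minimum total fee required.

Choose Jules, Quinn, and Farah: together they cover plumbing, drywall, roofing, framing, wiring — every task.
Total fee: 3 + 9 + 7 = 19.
No cover costs less than 19.

19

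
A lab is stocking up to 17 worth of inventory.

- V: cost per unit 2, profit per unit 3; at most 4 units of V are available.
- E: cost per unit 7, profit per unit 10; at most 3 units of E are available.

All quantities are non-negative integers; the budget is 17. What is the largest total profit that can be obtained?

V has the best ratio (3/2); taking only V gives at most 4×3 = 12 (stopped by the supply cap of 4).
Mixing does better — 1×V and 2×E: cost 16 ≤ 17, profit 1·3 + 2·10 = 23.

23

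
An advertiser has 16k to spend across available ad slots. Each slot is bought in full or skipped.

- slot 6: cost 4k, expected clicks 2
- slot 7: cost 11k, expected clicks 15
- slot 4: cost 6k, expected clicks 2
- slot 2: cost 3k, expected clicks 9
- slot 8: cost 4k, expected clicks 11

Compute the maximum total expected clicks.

Allowing fractional choices, the relaxed optimum would be about 32.3, but ad slots are indivisible.
slot 7 + slot 8: cost 11 + 4 = 15 ≤ 16, expected clicks 15 + 11 = 26.
slot 6 + slot 2 + slot 8: cost 4 + 3 + 4 = 11 ≤ 16, expected clicks 2 + 9 + 11 = 22.
slot 7 + slot 2: cost 11 + 3 = 14 ≤ 16, expected clicks 15 + 9 = 24.
Best is slot 7 and slot 8 with total expected clicks 26.

26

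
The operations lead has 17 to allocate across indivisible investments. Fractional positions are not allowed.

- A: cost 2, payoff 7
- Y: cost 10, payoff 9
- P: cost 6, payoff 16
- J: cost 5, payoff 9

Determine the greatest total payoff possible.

32

Take A, P, and J: cost 2 + 6 + 5 = 13 ≤ 17, payoff 7 + 16 + 9 = 32.
No other feasible combination does better.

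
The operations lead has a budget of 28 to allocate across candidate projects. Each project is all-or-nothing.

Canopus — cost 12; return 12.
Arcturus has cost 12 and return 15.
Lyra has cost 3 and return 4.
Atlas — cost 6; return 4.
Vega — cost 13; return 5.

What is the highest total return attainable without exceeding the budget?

31

Allowing fractional choices, the relaxed optimum would be about 31.7, but projects are indivisible.
Arcturus + Lyra + Vega: cost 12 + 3 + 13 = 28 ≤ 28, return 15 + 4 + 5 = 24.
Canopus + Arcturus: cost 12 + 12 = 24 ≤ 28, return 12 + 15 = 27.
Canopus + Arcturus + Lyra: cost 12 + 12 + 3 = 27 ≤ 28, return 12 + 15 + 4 = 31.
Best is Canopus, Arcturus, and Lyra with total return 31.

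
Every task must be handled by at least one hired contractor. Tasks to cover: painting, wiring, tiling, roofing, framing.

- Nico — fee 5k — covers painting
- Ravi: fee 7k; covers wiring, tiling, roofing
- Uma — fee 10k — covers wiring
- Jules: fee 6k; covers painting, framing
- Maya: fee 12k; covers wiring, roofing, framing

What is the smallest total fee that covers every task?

13

This is an integer covering problem.
Choose Ravi and Jules: together they cover painting, wiring, tiling, roofing, framing — every task.
Total fee: 7 + 6 = 13.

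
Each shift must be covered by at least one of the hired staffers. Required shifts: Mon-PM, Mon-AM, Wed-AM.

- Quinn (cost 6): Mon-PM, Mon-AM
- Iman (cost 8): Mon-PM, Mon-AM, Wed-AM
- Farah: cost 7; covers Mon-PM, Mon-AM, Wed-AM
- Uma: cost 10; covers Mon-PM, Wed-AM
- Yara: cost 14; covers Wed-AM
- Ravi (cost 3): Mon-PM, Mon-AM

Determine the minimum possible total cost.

The greedy cost-per-new-shift heuristic would pick Ravi and Farah for 10, but a cheaper cover exists.
Farah alone covers Mon-PM, Mon-AM, Wed-AM — every shift.
Total cost: 7.
No cover costs less than 7.

7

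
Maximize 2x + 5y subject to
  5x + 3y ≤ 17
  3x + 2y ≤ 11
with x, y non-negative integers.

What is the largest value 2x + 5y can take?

Relaxing integrality, the LP optimum is 27.50 at (x,y) = (0, 5.5), which is not an integer point.
(x,y)=(0,5): 5·0+3·5=15≤17, 3·0+2·5=10≤11, objective 25.
(x,y)=(1,4): 5·1+3·4=17≤17, 3·1+2·4=11≤11, objective 22.
(x,y)=(0,4): 5·0+3·4=12≤17, 3·0+2·4=8≤11, objective 20.
No feasible integer point exceeds 25.

25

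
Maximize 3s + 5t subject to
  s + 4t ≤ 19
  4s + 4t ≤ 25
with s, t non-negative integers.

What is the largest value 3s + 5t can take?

26

(s,t)=(2,4): 1·2+4·4=18≤19, 4·2+4·4=24≤25, objective 26.
(s,t)=(3,3): 1·3+4·3=15≤19, 4·3+4·3=24≤25, objective 24.
The best lattice point is (2,4), giving 26.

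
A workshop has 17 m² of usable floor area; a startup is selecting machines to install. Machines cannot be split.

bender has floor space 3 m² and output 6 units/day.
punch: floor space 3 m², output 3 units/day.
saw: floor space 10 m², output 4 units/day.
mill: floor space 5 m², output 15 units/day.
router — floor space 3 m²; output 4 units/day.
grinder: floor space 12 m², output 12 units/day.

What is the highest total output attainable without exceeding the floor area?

Allowing fractional choices, the relaxed optimum would be about 31.0, but machines are indivisible.
bender + punch + mill + router: floor space 3 + 3 + 5 + 3 = 14 ≤ 17, output 6 + 3 + 15 + 4 = 28.
mill + grinder: floor space 5 + 12 = 17 ≤ 17, output 15 + 12 = 27.
Best is bender, punch, mill, and router with total output 28.

28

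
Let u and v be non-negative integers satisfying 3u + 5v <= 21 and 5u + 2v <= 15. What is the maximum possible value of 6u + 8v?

32

(u,v)=(0,4): 3·0+5·4=20≤21, 5·0+2·4=8≤15, objective 32.
(u,v)=(1,3): 3·1+5·3=18≤21, 5·1+2·3=11≤15, objective 30.
(u,v)=(2,2): 3·2+5·2=16≤21, 5·2+2·2=14≤15, objective 28.
The best lattice point is (0,4), giving 32.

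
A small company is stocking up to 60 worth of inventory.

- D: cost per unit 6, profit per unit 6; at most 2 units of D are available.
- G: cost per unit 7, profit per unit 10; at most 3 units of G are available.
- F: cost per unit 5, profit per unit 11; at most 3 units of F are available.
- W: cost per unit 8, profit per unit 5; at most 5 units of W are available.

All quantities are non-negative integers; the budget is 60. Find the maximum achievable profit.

80

Take 2×D, 3×G, 3×F, and 1×W: cost 56 ≤ 60, profit 2·6 + 3·10 + 3·11 + 1·5 = 80.
F has the best ratio (11/5) and is taken to its limit of 3; remaining capacity is filled optimally with the others.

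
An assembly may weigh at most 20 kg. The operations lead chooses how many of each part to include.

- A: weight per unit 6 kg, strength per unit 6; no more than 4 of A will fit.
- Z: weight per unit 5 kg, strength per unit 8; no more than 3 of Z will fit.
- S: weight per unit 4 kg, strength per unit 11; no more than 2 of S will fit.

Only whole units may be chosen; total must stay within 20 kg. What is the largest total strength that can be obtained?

This is a bounded integer knapsack.
S has the best ratio (11/4); taking only S gives at most 2×11 = 22 (stopped by the supply cap of 2).
Mixing does better — 2×Z and 2×S: weight 18 ≤ 20, strength 2·8 + 2·11 = 38.

38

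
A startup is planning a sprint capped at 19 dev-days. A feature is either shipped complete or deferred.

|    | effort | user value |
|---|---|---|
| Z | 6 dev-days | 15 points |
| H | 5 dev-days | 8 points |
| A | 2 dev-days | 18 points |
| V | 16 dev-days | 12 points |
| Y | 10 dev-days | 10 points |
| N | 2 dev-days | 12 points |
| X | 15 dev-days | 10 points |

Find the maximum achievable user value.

53

This is an integer program with binary decision variables.
Take Z, H, A, and N: effort 6 + 5 + 2 + 2 = 15 ≤ 19, user value 15 + 8 + 18 + 12 = 53.
No other feasible combination does better.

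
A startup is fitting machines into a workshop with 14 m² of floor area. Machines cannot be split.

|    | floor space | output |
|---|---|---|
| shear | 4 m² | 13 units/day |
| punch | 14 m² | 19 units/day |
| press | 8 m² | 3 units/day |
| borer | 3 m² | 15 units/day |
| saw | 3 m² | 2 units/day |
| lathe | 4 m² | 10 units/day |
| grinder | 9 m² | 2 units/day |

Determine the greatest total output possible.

Allowing fractional choices, the relaxed optimum would be about 42.1, but machines are indivisible.
shear + borer + saw: floor space 4 + 3 + 3 = 10 ≤ 14, output 13 + 15 + 2 = 30.
shear + borer + saw + lathe: floor space 4 + 3 + 3 + 4 = 14 ≤ 14, output 13 + 15 + 2 + 10 = 40.
shear + borer + lathe: floor space 4 + 3 + 4 = 11 ≤ 14, output 13 + 15 + 10 = 38.
Best is shear, borer, saw, and lathe with total output 40.

40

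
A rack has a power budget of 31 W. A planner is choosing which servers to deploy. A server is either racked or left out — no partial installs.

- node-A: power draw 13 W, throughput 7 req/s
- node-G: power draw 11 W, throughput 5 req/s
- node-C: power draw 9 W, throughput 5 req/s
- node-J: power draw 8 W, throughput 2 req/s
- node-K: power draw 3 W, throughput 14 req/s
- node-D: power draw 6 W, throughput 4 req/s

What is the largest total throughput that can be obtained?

Take node-A, node-C, node-K, and node-D: power draw 13 + 9 + 3 + 6 = 31 ≤ 31, throughput 7 + 5 + 14 + 4 = 30.
No other feasible combination does better.

30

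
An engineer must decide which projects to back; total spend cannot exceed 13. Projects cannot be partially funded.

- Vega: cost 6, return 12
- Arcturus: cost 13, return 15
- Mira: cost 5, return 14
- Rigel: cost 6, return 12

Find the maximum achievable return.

26

This is a 0-1 knapsack instance.
Mira + Rigel: cost 5 + 6 = 11 ≤ 13, return 14 + 12 = 26.
Vega + Mira: cost 6 + 5 = 11 ≤ 13, return 12 + 14 = 26.
The maximum return is 26; one optimal choice is Vega and Mira.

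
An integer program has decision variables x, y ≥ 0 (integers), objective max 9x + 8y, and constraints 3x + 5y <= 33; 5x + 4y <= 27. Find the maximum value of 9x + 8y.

51

(x,y)=(3,3): 3·3+5·3=24≤33, 5·3+4·3=27≤27, objective 51.
(x,y)=(2,4): 3·2+5·4=26≤33, 5·2+4·4=26≤27, objective 50.
(x,y)=(1,5): 3·1+5·5=28≤33, 5·1+4·5=25≤27, objective 49.
(x,y)=(0,6): 3·0+5·6=30≤33, 5·0+4·6=24≤27, objective 48.
The best lattice point is (3,3), giving 51.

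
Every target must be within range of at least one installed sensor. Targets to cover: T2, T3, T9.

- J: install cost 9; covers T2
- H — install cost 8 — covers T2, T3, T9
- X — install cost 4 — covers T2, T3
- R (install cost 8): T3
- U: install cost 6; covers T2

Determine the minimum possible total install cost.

The greedy cost-per-new-target heuristic would pick X and H for 12, but a cheaper cover exists.
H alone covers T2, T3, T9 — every target.
Total install cost: 8.
No cover costs less than 8.

8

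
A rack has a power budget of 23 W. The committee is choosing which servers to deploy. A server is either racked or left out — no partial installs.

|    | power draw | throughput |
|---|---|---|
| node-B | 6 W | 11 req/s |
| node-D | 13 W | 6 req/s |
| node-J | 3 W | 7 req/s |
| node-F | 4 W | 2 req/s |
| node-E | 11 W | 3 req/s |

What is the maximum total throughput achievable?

24

Take node-B, node-D, and node-J: power draw 6 + 13 + 3 = 22 ≤ 23, throughput 11 + 6 + 7 = 24.
No other feasible combination does better.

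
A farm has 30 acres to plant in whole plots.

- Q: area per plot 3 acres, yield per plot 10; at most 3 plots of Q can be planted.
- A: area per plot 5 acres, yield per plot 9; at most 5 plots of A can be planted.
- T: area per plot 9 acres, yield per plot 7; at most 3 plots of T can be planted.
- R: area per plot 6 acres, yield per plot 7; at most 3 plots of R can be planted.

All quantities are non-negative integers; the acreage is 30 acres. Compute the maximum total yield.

66

Q has the best ratio (10/3); taking only Q gives at most 3×10 = 30 (stopped by the supply cap of 3).
Mixing does better — 3×Q and 4×A: area 29 ≤ 30, yield 3·10 + 4·9 = 66.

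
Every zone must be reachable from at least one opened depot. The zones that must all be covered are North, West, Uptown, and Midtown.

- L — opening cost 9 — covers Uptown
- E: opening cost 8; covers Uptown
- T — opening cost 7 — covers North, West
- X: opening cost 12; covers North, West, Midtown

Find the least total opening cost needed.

20

The greedy cost-per-new-zone heuristic would pick T, E, and X for 27, but a cheaper cover exists.
Choose E and X: together they cover North, West, Uptown, Midtown — every zone.
Total opening cost: 8 + 12 = 20.
No cover costs less than 20.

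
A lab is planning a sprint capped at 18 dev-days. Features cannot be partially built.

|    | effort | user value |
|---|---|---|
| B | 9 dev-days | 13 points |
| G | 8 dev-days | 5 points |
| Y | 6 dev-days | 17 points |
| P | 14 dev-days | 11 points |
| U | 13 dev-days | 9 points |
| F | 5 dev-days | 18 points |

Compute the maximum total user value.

35

This is a 0-1 knapsack instance.
Allowing fractional choices, the relaxed optimum would be about 45.1, but features are indivisible.
B + F: effort 9 + 5 = 14 ≤ 18, user value 13 + 18 = 31.
Y + F: effort 6 + 5 = 11 ≤ 18, user value 17 + 18 = 35.
Best is Y and F with total user value 35.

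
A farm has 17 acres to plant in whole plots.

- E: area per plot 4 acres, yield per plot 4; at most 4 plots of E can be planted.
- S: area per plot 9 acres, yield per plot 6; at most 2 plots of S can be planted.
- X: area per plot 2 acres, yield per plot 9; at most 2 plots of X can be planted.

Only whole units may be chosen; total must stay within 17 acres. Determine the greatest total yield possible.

30

This is a bounded integer knapsack.
Take 3×E and 2×X: area 16 ≤ 17, yield 3·4 + 2·9 = 30.
X has the best ratio (9/2) and is taken to its limit of 2; remaining capacity is filled optimally with the others.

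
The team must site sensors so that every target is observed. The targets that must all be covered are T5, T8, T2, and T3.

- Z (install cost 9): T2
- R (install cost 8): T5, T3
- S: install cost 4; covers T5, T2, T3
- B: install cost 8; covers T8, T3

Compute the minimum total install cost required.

Choose S and B: together they cover T5, T8, T2, T3 — every target.
Total install cost: 4 + 8 = 12.
No cover costs less than 12.

12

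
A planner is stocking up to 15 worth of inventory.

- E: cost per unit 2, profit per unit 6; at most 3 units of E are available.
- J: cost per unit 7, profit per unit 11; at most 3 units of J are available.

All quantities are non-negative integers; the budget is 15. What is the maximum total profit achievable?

29

E has the best ratio (6/2); taking only E gives at most 3×6 = 18 (stopped by the supply cap of 3).
Mixing does better — 3×E and 1×J: cost 13 ≤ 15, profit 3·6 + 1·11 = 29.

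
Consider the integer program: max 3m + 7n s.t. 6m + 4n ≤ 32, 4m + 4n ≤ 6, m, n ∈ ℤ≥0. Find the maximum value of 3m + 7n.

(m,n)=(0,1) is feasible, giving 7.
(m,n)=(1,0) is feasible, giving 3.
(m,n)=(0,0) is feasible, giving 0.
The best lattice point is (0,1), giving 7.

7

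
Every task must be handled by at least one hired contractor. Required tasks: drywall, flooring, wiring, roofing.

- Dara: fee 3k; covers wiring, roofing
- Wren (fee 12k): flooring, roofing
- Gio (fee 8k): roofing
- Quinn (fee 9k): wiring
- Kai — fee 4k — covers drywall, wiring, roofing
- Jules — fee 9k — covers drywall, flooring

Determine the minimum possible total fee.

The greedy cost-per-new-task heuristic would pick Kai and Jules for 13, but a cheaper cover exists.
Choose Dara and Jules: together they cover drywall, flooring, wiring, roofing — every task.
Total fee: 3 + 9 = 12.
No cover costs less than 12.

12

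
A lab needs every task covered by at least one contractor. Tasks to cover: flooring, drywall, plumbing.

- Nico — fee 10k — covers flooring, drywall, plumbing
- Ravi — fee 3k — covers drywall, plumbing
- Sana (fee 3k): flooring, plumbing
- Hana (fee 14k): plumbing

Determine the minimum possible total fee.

Choose Ravi and Sana: together they cover flooring, drywall, plumbing — every task.
Total fee: 3 + 3 = 6.
No cover costs less than 6.

6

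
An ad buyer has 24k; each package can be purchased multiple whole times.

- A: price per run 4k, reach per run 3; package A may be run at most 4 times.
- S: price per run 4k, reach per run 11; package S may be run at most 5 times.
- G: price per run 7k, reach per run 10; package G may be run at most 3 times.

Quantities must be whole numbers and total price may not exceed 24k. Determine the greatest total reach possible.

This is a bounded integer knapsack.
Take 1×A and 5×S: price 24 ≤ 24, reach 1·3 + 5·11 = 58.
S has the best ratio (11/4) and is taken to its limit of 5; remaining capacity is filled optimally with the others.

58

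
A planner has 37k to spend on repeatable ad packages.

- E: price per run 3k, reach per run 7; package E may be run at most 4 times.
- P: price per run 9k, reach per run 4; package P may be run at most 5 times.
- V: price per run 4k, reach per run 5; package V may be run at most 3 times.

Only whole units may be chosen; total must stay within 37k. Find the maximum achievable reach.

47

This is a bounded integer knapsack.
E has the best ratio (7/3); taking only E gives at most 4×7 = 28 (stopped by the supply cap of 4).
Mixing does better — 4×E, 1×P, and 3×V: price 33 ≤ 37, reach 4·7 + 1·4 + 3·5 = 47.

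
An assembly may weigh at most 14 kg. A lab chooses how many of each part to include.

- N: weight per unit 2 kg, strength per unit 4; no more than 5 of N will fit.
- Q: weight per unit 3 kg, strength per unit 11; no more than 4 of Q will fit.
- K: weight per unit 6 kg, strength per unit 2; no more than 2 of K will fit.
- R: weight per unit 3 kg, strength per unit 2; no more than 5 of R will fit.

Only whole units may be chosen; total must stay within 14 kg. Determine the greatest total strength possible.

This is a bounded integer knapsack.
Take 1×N and 4×Q: weight 14 ≤ 14, strength 1·4 + 4·11 = 48.
Q has the best ratio (11/3) and is taken to its limit of 4; remaining capacity is filled optimally with the others.

48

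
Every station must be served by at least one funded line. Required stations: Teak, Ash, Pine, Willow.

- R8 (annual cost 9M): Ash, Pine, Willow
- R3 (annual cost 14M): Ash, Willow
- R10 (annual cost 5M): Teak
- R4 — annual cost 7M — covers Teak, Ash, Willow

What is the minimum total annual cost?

The greedy cost-per-new-station heuristic would pick R4 and R8 for 16, but a cheaper cover exists.
Choose R8 and R10: together they cover Teak, Ash, Pine, Willow — every station.
Total annual cost: 9 + 5 = 14.
No cover costs less than 14.

14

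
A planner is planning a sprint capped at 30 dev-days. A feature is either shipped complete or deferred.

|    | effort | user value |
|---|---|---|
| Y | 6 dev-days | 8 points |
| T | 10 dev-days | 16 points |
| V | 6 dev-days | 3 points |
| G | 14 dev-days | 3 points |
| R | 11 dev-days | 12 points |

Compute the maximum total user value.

Allowing fractional choices, the relaxed optimum would be about 37.5, but features are indivisible.
T + R: effort 10 + 11 = 21 ≤ 30, user value 16 + 12 = 28.
Y + T + R: effort 6 + 10 + 11 = 27 ≤ 30, user value 8 + 16 + 12 = 36.
T + V + R: effort 10 + 6 + 11 = 27 ≤ 30, user value 16 + 3 + 12 = 31.
Best is Y, T, and R with total user value 36.

36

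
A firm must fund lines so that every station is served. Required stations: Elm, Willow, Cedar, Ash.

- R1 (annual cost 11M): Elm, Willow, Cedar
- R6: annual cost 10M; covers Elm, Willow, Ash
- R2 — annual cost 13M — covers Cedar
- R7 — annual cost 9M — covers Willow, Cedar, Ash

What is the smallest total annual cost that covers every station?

19

Choose R6 and R7: together they cover Elm, Willow, Cedar, Ash — every station.
Total annual cost: 10 + 9 = 19.
No cover costs less than 19.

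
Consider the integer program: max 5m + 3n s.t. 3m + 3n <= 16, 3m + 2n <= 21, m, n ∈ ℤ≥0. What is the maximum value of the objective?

25

Relaxing integrality, the LP optimum is 26.67 at (m,n) = (5.33, 0), which is not an integer point.
(m,n)=(5,0) is feasible, giving 25.
(m,n)=(4,1) is feasible, giving 23.
(m,n)=(4,0) is feasible, giving 20.
No feasible integer point exceeds 25.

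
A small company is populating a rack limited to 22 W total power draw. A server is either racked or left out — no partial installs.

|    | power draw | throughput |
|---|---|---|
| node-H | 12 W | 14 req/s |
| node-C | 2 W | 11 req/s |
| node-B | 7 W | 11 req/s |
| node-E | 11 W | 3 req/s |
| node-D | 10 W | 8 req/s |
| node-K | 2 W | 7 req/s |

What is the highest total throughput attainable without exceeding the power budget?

37

This is an integer program with binary decision variables.
node-H + node-C + node-B: power draw 12 + 2 + 7 = 21 ≤ 22, throughput 14 + 11 + 11 = 36.
node-H + node-C + node-K: power draw 12 + 2 + 2 = 16 ≤ 22, throughput 14 + 11 + 7 = 32.
node-C + node-B + node-D + node-K: power draw 2 + 7 + 10 + 2 = 21 ≤ 22, throughput 11 + 11 + 8 + 7 = 37.
Best is node-C, node-B, node-D, and node-K with total throughput 37.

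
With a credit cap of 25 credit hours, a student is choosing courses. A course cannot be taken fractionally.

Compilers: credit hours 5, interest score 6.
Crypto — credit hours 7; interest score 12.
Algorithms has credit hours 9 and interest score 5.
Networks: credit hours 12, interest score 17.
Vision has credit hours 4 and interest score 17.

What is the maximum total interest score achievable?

46

Take Crypto, Networks, and Vision: credit hours 7 + 12 + 4 = 23 ≤ 25, interest score 12 + 17 + 17 = 46.
No other feasible combination does better.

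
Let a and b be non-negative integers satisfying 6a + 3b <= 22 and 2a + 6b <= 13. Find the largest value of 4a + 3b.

15

Relaxing integrality, the LP optimum is 15.80 at (a,b) = (3.1, 1.13), which is not an integer point.
(a,b)=(3,1): 6·3+3·1=21≤22, 2·3+6·1=12≤13, objective 15.
(a,b)=(3,0): 6·3+3·0=18≤22, 2·3+6·0=6≤13, objective 12.
No feasible integer point exceeds 15.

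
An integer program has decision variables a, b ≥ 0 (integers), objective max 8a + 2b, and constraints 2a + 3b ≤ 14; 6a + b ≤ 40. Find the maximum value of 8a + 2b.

48

(a,b)=(6,0): 2·6+3·0=12≤14, 6·6+1·0=36≤40, objective 48.
(a,b)=(5,1): 2·5+3·1=13≤14, 6·5+1·1=31≤40, objective 42.
(a,b)=(5,0): 2·5+3·0=10≤14, 6·5+1·0=30≤40, objective 40.
The best lattice point is (6,0), giving 48.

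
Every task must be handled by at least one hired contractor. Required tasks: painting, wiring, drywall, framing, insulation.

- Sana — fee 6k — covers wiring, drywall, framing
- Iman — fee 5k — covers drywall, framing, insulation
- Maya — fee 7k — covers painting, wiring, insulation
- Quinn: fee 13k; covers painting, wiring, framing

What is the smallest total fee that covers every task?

This is an integer covering problem.
Choose Iman and Maya: together they cover painting, wiring, drywall, framing, insulation — every task.
Total fee: 5 + 7 = 12.

12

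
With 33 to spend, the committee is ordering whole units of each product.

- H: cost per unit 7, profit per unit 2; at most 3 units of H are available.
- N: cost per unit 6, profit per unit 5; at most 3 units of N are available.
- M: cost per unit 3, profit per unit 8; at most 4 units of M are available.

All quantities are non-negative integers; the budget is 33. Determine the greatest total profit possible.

47

1×H, 2×N, and 4×M: cost 31 ≤ 33, profit 1·2 + 2·5 + 4·8 = 44.
3×N and 4×M: cost 30 ≤ 33, profit 3·5 + 4·8 = 47.
Best is 47.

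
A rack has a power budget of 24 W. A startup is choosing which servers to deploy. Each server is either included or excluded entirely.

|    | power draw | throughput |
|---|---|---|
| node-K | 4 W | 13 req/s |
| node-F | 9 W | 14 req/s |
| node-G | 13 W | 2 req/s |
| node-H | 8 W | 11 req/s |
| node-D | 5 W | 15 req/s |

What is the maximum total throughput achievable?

42

Allowing fractional choices, the relaxed optimum would be about 50.2, but servers are indivisible.
node-K + node-F + node-D: power draw 4 + 9 + 5 = 18 ≤ 24, throughput 13 + 14 + 15 = 42.
node-F + node-H + node-D: power draw 9 + 8 + 5 = 22 ≤ 24, throughput 14 + 11 + 15 = 40.
node-K + node-H + node-D: power draw 4 + 8 + 5 = 17 ≤ 24, throughput 13 + 11 + 15 = 39.
Best is node-K, node-F, and node-D with total throughput 42.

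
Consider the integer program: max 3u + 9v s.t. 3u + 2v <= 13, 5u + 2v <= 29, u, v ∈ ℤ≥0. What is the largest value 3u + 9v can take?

54

Relaxing integrality, the LP optimum is 58.50 at (u,v) = (0, 6.5), which is not an integer point.
(u,v)=(0,6): 3·0+2·6=12≤13, 5·0+2·6=12≤29, objective 54.
(u,v)=(1,5): 3·1+2·5=13≤13, 5·1+2·5=15≤29, objective 48.
(u,v)=(0,5): 3·0+2·5=10≤13, 5·0+2·5=10≤29, objective 45.
The best lattice point is (0,6), giving 54.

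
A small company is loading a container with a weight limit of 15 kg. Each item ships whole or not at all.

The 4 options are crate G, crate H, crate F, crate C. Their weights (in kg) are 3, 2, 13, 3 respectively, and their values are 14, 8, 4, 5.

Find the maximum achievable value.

27

Take crate G, crate H, and crate C: weight 3 + 2 + 3 = 8 ≤ 15, value 14 + 8 + 5 = 27.
No other feasible combination does better.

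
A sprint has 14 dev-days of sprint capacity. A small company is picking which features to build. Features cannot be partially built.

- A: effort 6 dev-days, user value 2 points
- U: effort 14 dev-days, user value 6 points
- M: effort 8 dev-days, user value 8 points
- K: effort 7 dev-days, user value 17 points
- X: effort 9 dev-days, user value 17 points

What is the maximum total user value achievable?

19

Take A and K: effort 6 + 7 = 13 ≤ 14, user value 2 + 17 = 19.
No other feasible combination does better.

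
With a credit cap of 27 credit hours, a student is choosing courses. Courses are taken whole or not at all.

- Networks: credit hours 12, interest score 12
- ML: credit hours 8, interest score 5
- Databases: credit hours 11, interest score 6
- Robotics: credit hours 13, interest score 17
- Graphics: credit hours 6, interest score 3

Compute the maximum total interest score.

Allowing fractional choices, the relaxed optimum would be about 30.2, but courses are indivisible.
Networks + Robotics: credit hours 12 + 13 = 25 ≤ 27, interest score 12 + 17 = 29.
ML + Robotics + Graphics: credit hours 8 + 13 + 6 = 27 ≤ 27, interest score 5 + 17 + 3 = 25.
Databases + Robotics: credit hours 11 + 13 = 24 ≤ 27, interest score 6 + 17 = 23.
Best is Networks and Robotics with total interest score 29.

29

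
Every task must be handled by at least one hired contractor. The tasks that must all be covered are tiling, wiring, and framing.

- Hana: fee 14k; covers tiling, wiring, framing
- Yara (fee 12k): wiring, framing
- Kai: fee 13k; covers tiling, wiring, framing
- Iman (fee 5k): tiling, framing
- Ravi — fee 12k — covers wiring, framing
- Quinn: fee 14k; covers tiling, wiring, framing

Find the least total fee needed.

The greedy cost-per-new-task heuristic would pick Iman and Yara for 17, but a cheaper cover exists.
Kai alone covers tiling, wiring, framing — every task.
Total fee: 13.
No cover costs less than 13.

13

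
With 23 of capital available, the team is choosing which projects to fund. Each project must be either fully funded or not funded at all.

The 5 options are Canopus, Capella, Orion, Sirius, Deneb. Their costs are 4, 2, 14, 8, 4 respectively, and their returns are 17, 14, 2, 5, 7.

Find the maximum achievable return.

This is a 0-1 knapsack instance.
Canopus + Capella + Sirius: cost 4 + 2 + 8 = 14 ≤ 23, return 17 + 14 + 5 = 36.
Canopus + Capella + Deneb: cost 4 + 2 + 4 = 10 ≤ 23, return 17 + 14 + 7 = 38.
Canopus + Capella + Sirius + Deneb: cost 4 + 2 + 8 + 4 = 18 ≤ 23, return 17 + 14 + 5 + 7 = 43.
Best is Canopus, Capella, Sirius, and Deneb with total return 43.

43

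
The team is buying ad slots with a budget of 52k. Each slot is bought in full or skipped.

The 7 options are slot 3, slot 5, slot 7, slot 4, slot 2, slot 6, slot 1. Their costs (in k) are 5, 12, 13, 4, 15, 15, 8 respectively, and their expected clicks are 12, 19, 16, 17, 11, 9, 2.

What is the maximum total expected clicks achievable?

slot 3 + slot 5 + slot 7 + slot 4 + slot 2: cost 5 + 12 + 13 + 4 + 15 = 49 ≤ 52, expected clicks 12 + 19 + 16 + 17 + 11 = 75.
slot 3 + slot 5 + slot 7 + slot 4 + slot 6: cost 5 + 12 + 13 + 4 + 15 = 49 ≤ 52, expected clicks 12 + 19 + 16 + 17 + 9 = 73.
slot 3 + slot 5 + slot 4 + slot 2 + slot 6: cost 5 + 12 + 4 + 15 + 15 = 51 ≤ 52, expected clicks 12 + 19 + 17 + 11 + 9 = 68.
Best is slot 3, slot 5, slot 7, slot 4, and slot 2 with total expected clicks 75.

75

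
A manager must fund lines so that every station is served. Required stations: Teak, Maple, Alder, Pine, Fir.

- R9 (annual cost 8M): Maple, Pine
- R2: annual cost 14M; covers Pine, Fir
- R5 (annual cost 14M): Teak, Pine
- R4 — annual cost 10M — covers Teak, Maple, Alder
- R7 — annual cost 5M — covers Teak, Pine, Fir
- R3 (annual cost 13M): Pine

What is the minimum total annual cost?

15

This is a weighted set-cover instance.
Choose R4 and R7: together they cover Teak, Maple, Alder, Pine, Fir — every station.
Total annual cost: 10 + 5 = 15.
No cover costs less than 15.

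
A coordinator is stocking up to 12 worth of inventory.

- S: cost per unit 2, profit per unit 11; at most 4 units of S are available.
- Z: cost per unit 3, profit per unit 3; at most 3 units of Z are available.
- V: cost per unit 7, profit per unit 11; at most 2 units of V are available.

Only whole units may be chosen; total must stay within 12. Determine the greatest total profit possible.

S has the best ratio (11/2); taking only S gives at most 4×11 = 44 (stopped by the supply cap of 4).
Mixing does better — 4×S and 1×Z: cost 11 ≤ 12, profit 4·11 + 1·3 = 47.

47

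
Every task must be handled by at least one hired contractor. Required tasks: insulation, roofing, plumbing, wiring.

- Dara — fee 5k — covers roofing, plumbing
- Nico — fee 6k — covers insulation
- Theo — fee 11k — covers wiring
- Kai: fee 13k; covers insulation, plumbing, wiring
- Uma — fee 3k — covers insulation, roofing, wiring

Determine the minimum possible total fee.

This is a weighted set-cover instance.
Choose Dara and Uma: together they cover insulation, roofing, plumbing, wiring — every task.
Total fee: 5 + 3 = 8.

8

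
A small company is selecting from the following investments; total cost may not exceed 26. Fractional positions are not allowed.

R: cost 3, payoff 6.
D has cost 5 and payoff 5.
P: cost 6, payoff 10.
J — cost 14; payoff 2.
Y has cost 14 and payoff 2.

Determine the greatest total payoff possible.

21

Allowing fractional choices, the relaxed optimum would be about 22.7, but investments are indivisible.
R + P + J: cost 3 + 6 + 14 = 23 ≤ 26, payoff 6 + 10 + 2 = 18.
R + P + Y: cost 3 + 6 + 14 = 23 ≤ 26, payoff 6 + 10 + 2 = 18.
R + D + P: cost 3 + 5 + 6 = 14 ≤ 26, payoff 6 + 5 + 10 = 21.
Best is R, D, and P with total payoff 21.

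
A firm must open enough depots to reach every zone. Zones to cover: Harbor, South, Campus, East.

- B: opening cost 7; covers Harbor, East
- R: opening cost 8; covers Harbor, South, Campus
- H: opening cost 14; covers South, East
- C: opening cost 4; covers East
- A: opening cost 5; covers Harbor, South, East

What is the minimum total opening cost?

12

Choose R and C: together they cover Harbor, South, Campus, East — every zone.
Total opening cost: 8 + 4 = 12.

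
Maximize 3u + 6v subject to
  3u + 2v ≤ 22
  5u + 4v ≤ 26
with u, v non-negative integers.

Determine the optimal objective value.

Relaxing integrality, the LP optimum is 39.00 at (u,v) = (0, 6.5), which is not an integer point.
(u,v)=(0,6): 3·0+2·6=12≤22, 5·0+4·6=24≤26, objective 36.
(u,v)=(1,5): 3·1+2·5=13≤22, 5·1+4·5=25≤26, objective 33.
(u,v)=(0,5): 3·0+2·5=10≤22, 5·0+4·5=20≤26, objective 30.
No feasible integer point exceeds 36.

36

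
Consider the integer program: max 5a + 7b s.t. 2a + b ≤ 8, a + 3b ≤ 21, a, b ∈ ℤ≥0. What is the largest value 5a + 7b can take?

49

(a,b)=(0,7): 2·0+1·7=7≤8, 1·0+3·7=21≤21, objective 49.
(a,b)=(1,6): 2·1+1·6=8≤8, 1·1+3·6=19≤21, objective 47.
(a,b)=(0,6): 2·0+1·6=6≤8, 1·0+3·6=18≤21, objective 42.
(a,b)=(1,5): 2·1+1·5=7≤8, 1·1+3·5=16≤21, objective 40.
The best lattice point is (0,7), giving 49.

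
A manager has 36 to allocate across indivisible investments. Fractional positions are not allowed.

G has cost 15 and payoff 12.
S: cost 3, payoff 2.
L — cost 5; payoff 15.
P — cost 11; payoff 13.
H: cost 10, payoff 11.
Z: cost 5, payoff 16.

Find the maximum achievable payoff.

57

Treat it as a binary knapsack problem.
Take S, L, P, H, and Z: cost 3 + 5 + 11 + 10 + 5 = 34 ≤ 36, payoff 2 + 15 + 13 + 11 + 16 = 57.
No other feasible combination does better.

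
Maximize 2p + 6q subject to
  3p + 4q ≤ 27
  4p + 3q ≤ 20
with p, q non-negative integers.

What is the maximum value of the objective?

The continuous relaxation peaks at (0, 6.67) with value 40.00; rounding to a feasible lattice point costs some objective.
(p,q)=(0,6): 3·0+4·6=24≤27, 4·0+3·6=18≤20, objective 36.
(p,q)=(1,5): 3·1+4·5=23≤27, 4·1+3·5=19≤20, objective 32.
The best lattice point is (0,6), giving 36.

36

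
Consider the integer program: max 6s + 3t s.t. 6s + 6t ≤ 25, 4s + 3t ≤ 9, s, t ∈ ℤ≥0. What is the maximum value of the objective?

12

(s,t)=(2,0): 6·2+6·0=12≤25, 4·2+3·0=8≤9, objective 12.
(s,t)=(1,1): 6·1+6·1=12≤25, 4·1+3·1=7≤9, objective 9.
The best lattice point is (2,0), giving 12.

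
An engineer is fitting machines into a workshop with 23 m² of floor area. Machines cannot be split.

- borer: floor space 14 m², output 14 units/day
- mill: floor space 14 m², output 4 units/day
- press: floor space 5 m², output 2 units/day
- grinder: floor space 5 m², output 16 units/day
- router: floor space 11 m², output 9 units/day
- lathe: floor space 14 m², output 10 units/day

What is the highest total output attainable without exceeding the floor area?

borer + grinder: floor space 14 + 5 = 19 ≤ 23, output 14 + 16 = 30.
press + grinder + router: floor space 5 + 5 + 11 = 21 ≤ 23, output 2 + 16 + 9 = 27.
Best is borer and grinder with total output 30.

30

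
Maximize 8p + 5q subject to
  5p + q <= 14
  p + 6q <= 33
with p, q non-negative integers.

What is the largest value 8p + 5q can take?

36

(p,q)=(2,4): 5·2+1·4=14≤14, 1·2+6·4=26≤33, objective 36.
(p,q)=(1,5): 5·1+1·5=10≤14, 1·1+6·5=31≤33, objective 33.
(p,q)=(2,3): 5·2+1·3=13≤14, 1·2+6·3=20≤33, objective 31.
The best lattice point is (2,4), giving 36.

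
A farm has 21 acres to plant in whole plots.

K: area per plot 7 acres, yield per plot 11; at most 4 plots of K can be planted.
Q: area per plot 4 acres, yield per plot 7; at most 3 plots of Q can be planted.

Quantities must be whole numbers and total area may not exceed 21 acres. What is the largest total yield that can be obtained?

33

3×K: area 21 ≤ 21, yield 3·11 = 33.
1×K and 3×Q: area 19 ≤ 21, yield 1·11 + 3·7 = 32.
Best is 33.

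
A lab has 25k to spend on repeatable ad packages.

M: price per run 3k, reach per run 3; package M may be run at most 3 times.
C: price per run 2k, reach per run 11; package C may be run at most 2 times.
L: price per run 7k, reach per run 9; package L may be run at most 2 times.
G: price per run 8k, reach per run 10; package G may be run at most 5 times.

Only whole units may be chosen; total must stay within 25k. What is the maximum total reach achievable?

47

2×M, 2×C, 1×L, and 1×G: price 25 ≤ 25, reach 2·3 + 2·11 + 1·9 + 1·10 = 47.
2×M, 2×C, and 2×L: price 24 ≤ 25, reach 2·3 + 2·11 + 2·9 = 46.
Best is 47.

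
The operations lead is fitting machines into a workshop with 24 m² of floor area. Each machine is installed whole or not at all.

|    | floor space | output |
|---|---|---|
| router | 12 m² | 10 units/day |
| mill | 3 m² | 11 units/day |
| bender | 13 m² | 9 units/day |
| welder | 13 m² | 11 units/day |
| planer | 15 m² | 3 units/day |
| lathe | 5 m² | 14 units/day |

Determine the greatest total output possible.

This is a 0-1 knapsack instance.
Allowing fractional choices, the relaxed optimum would be about 38.5, but machines are indivisible.
mill + welder + lathe: floor space 3 + 13 + 5 = 21 ≤ 24, output 11 + 11 + 14 = 36.
mill + bender + lathe: floor space 3 + 13 + 5 = 21 ≤ 24, output 11 + 9 + 14 = 34.
router + mill + lathe: floor space 12 + 3 + 5 = 20 ≤ 24, output 10 + 11 + 14 = 35.
Best is mill, welder, and lathe with total output 36.

36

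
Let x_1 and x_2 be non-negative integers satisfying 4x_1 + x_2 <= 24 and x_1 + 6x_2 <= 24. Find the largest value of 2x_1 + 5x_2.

25

Relaxing integrality, the LP optimum is 26.09 at (x_1,x_2) = (5.22, 3.13), which is not an integer point.
(x_1,x_2)=(5,3): 4·5+1·3=23≤24, 1·5+6·3=23≤24, objective 25.
(x_1,x_2)=(4,3): 4·4+1·3=19≤24, 1·4+6·3=22≤24, objective 23.
The best lattice point is (5,3), giving 25.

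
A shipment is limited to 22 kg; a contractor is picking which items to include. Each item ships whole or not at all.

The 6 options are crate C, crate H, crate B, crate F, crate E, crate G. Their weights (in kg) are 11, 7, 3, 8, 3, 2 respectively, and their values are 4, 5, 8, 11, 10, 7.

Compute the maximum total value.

36

This is an integer program with binary decision variables.
Take crate B, crate F, crate E, and crate G: weight 3 + 8 + 3 + 2 = 16 ≤ 22, value 8 + 11 + 10 + 7 = 36.
No other feasible combination does better.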